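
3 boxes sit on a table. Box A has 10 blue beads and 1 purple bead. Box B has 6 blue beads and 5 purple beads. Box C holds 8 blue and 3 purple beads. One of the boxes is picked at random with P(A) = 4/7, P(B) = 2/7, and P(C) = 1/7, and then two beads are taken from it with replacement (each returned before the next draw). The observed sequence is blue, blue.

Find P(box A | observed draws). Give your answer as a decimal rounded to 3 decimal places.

For each hypothesis, P(data | H) works out to: P(data | box A) = (10/11)(10/11) = 100/121; P(data | box B) = (6/11)(6/11) = 36/121; P(data | box C) = (8/11)(8/11) = 64/121.
The prior-weighted likelihoods are 4/7 · 100/121 = 400/847, 2/7 · 36/121 = 72/847, 1/7 · 64/121 = 64/847; summing to 536/847.
Therefore the posterior P(box A | data) = (400/847) / (536/847) = 50/67.

0.746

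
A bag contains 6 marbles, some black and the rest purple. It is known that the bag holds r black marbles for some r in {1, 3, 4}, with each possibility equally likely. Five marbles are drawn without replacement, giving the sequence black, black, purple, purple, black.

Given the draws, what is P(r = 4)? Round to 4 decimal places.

0.5714

The likelihood of the observed sequence under each hypothesis: P(data | r = 1) = (1/6)(0/5) = 0; P(data | r = 3) = (3/6)(2/5)(3/4)(2/3)(1/2) = 1/20; P(data | r = 4) = (4/6)(3/5)(2/4)(1/3)(2/2) = 1/15.
Multiplying each by its prior: 1/3 · 0 = 0, 1/3 · 1/20 = 1/60, 1/3 · 1/15 = 1/45; summing to 7/180.
By Bayes' rule, P(r = 4 | data) = (1/45) / (7/180) = 4/7.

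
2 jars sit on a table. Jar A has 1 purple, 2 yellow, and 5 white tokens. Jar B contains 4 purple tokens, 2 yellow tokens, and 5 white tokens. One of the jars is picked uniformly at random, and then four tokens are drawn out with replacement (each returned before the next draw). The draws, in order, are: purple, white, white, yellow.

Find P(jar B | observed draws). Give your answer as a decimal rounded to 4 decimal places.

Compute the likelihood of the observed sequence for each case: P(data | jar A) = (1/8)(5/8)(5/8)(2/8) = 0.012207; P(data | jar B) = (4/11)(5/11)(5/11)(2/11) = 0.01366.
Multiplying each by its prior: 1/2 · 0.012207 = 0.0061035, 1/2 · 0.01366 = 0.0068301; with total 0.012934.
So P(jar B | data) = (0.0068301) / (0.012934) = 0.52809.

0.5281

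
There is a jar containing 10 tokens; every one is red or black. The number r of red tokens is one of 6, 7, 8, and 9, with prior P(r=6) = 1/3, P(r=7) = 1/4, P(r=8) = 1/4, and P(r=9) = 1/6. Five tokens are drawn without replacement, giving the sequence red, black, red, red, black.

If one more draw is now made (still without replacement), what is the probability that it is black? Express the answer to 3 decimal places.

The likelihood of the observed sequence under each hypothesis: P(data | r = 6) = (6/10)(4/9)(5/8)(4/7)(3/6) = 0.047619; P(data | r = 7) = (7/10)(3/9)(6/8)(5/7)(2/6) = 0.041667; P(data | r = 8) = (8/10)(2/9)(7/8)(6/7)(1/6) = 0.022222; P(data | r = 9) = (9/10)(1/9)(8/8)(7/7)(0/6) = 0.
Weighting by the prior gives 1/3 · 0.047619 = 0.015873, 1/4 · 0.041667 = 0.010417, 1/4 · 0.022222 = 0.0055556, 1/6 · 0 = 0; with total 0.031845.
The posterior is then P(r = 6 | data) = 0.49844, P(r = 7 | data) = 0.3271, P(r = 8 | data) = 0.17445, P(r = 9 | data) = 0.
So P(black next | data) = Σ P(black next | H) P(H | data) = (2/5)(0.49844) + (1/5)(0.3271) + (0)(0.17445) = 0.2648.

0.265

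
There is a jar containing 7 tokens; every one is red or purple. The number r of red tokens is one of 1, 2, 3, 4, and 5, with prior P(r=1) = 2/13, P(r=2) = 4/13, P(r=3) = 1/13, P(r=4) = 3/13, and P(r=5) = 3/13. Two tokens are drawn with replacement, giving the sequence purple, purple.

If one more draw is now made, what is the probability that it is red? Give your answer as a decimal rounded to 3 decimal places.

0.307

The likelihood of the observed sequence under each hypothesis: P(data | r = 1) = (6/7)(6/7) = 36/49; P(data | r = 2) = (5/7)(5/7) = 25/49; P(data | r = 3) = (4/7)(4/7) = 16/49; P(data | r = 4) = (3/7)(3/7) = 9/49; P(data | r = 5) = (2/7)(2/7) = 4/49.
Multiplying each by its prior: 2/13 · 36/49 = 72/637, 4/13 · 25/49 = 100/637, 1/13 · 16/49 = 16/637, 3/13 · 9/49 = 27/637, 3/13 · 4/49 = 12/637; with total 227/637.
Normalising, the posterior is P(r = 1 | data) = 0.31718, P(r = 2 | data) = 0.44053, P(r = 3 | data) = 0.070485, P(r = 4 | data) = 0.11894, P(r = 5 | data) = 0.052863.
The predictive probability is P(red next | data) = (1/7)(0.31718) + (2/7)(0.44053) + (3/7)(0.070485) + (4/7)(0.11894) + (5/7)(0.052863) = 0.30711.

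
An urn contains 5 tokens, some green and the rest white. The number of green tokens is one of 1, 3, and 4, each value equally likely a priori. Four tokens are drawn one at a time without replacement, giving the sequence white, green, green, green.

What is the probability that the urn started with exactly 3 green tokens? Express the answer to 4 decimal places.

Under each hypothesis, the probability of the observed sequence is: P(data | r = 1) = (4/5)(1/4)(0/3) = 0; P(data | r = 3) = (2/5)(3/4)(2/3)(1/2) = 1/10; P(data | r = 4) = (1/5)(4/4)(3/3)(2/2) = 1/5.
Weighting by the prior gives 1/3 · 0 = 0, 1/3 · 1/10 = 1/30, 1/3 · 1/5 = 1/15; these sum to 1/10.
By Bayes' rule, P(r = 3 | data) = (1/30) / (1/10) = 1/3.

0.3333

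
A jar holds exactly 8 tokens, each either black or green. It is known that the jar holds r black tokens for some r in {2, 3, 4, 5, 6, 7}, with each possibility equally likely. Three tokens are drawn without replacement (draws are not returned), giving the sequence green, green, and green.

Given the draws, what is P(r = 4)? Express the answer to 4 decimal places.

For each hypothesis, P(data | H) works out to: P(data | r = 2) = (6/8)(5/7)(4/6) = 5/14; P(data | r = 3) = (5/8)(4/7)(3/6) = 5/28; P(data | r = 4) = (4/8)(3/7)(2/6) = 1/14; P(data | r = 5) = (3/8)(2/7)(1/6) = 1/56; P(data | r = 6) = (2/8)(1/7)(0/6) = 0; P(data | r = 7) = (1/8)(0/7) = 0.
Multiplying each by its prior: 1/6 · 5/14 = 5/84, 1/6 · 5/28 = 5/168, 1/6 · 1/14 = 1/84, 1/6 · 1/56 = 1/336, 1/6 · 0 = 0, 1/6 · 0 = 0; summing to 5/48.
Hence P(r = 4 | data) = (1/84) / (5/48) = 4/35.

0.1143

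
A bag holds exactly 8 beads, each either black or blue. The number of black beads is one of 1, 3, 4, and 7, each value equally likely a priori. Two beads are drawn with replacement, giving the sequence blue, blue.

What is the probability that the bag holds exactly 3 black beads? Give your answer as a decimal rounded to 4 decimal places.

The likelihood of the observed sequence under each hypothesis: P(data | r = 1) = (7/8)(7/8) = 49/64; P(data | r = 3) = (5/8)(5/8) = 25/64; P(data | r = 4) = (4/8)(4/8) = 1/4; P(data | r = 7) = (1/8)(1/8) = 1/64.
The prior-weighted likelihoods are 1/4 · 49/64 = 49/256, 1/4 · 25/64 = 25/256, 1/4 · 1/4 = 1/16, 1/4 · 1/64 = 1/256; these sum to 91/256.
By Bayes' rule, P(r = 3 | data) = (25/256) / (91/256) = 25/91.

0.2747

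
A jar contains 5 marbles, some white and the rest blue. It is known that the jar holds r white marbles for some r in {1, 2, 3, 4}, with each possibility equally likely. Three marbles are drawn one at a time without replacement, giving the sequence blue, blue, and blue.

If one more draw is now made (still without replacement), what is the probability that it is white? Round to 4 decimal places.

For each hypothesis, P(data | H) works out to: P(data | r = 1) = (4/5)(3/4)(2/3) = 2/5; P(data | r = 2) = (3/5)(2/4)(1/3) = 1/10; P(data | r = 3) = (2/5)(1/4)(0/3) = 0; P(data | r = 4) = (1/5)(0/4) = 0.
Weighting by the prior gives 1/4 · 2/5 = 1/10, 1/4 · 1/10 = 1/40, 1/4 · 0 = 0, 1/4 · 0 = 0; these sum to 1/8.
Normalising, the posterior is P(r = 1 | data) = 4/5, P(r = 2 | data) = 1/5, P(r = 3 | data) = 0, P(r = 4 | data) = 0.
The predictive probability is P(white next | data) = (1/2)(4/5) + (1)(1/5) = 3/5.

0.6000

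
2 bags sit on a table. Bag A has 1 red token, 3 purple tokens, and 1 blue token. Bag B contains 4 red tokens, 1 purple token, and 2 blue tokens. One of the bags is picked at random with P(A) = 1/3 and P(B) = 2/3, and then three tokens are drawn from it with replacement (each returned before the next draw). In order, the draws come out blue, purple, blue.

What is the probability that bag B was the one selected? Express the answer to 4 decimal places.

Under each hypothesis, the probability of the observed sequence is: P(data | bag A) = (1/5)(3/5)(1/5) = 0.024; P(data | bag B) = (2/7)(1/7)(2/7) = 0.011662.
Weighting by the prior gives 1/3 · 0.024 = 0.008, 2/3 · 0.011662 = 0.0077745; these sum to 0.015775.
Hence P(bag B | data) = (0.0077745) / (0.015775) = 0.49285.

0.4929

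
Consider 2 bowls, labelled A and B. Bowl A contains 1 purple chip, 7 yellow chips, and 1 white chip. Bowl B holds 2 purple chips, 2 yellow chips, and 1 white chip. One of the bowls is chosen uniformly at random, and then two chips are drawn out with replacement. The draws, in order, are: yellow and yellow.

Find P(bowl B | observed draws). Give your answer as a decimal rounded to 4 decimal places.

0.2092

The likelihood of the observed sequence under each hypothesis: P(data | bowl A) = (7/9)(7/9) = 0.60494; P(data | bowl B) = (2/5)(2/5) = 0.16.
The prior-weighted likelihoods are 1/2 · 0.60494 = 0.30247, 1/2 · 0.16 = 0.08; summing to 0.38247.
Hence P(bowl B | data) = (0.08) / (0.38247) = 0.20917.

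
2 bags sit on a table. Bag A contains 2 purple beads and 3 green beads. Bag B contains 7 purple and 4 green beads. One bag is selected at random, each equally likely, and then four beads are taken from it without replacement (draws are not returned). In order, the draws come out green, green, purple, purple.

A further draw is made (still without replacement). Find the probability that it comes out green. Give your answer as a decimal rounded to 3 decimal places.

0.722

The likelihood of the observed sequence under each hypothesis: P(data | bag A) = (3/5)(2/4)(2/3)(1/2) = 1/10; P(data | bag B) = (4/11)(3/10)(7/9)(6/8) = 7/110.
The prior-weighted likelihoods are 1/2 · 1/10 = 1/20, 1/2 · 7/110 = 7/220; summing to 9/110.
The posterior is then P(bag A | data) = 11/18, P(bag B | data) = 7/18.
The predictive probability is P(green next | data) = (1)(11/18) + (2/7)(7/18) = 13/18.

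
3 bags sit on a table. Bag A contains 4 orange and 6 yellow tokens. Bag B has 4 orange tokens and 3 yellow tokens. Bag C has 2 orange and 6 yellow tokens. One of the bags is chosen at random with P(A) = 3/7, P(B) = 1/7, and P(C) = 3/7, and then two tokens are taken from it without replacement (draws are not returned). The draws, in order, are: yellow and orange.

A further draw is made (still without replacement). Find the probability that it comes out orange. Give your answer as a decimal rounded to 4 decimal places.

Compute the likelihood of the observed sequence for each case: P(data | bag A) = (6/10)(4/9) = 4/15; P(data | bag B) = (3/7)(4/6) = 2/7; P(data | bag C) = (6/8)(2/7) = 3/14.
Weighting by the prior gives 3/7 · 4/15 = 4/35, 1/7 · 2/7 = 2/49, 3/7 · 3/14 = 9/98; with total 121/490.
Normalising, the posterior is P(bag A | data) = 56/121, P(bag B | data) = 20/121, P(bag C | data) = 45/121.
Averaging over the posterior, P(orange next | data) = (3/8)(56/121) + (3/5)(20/121) + (1/6)(45/121) = 81/242.

0.3347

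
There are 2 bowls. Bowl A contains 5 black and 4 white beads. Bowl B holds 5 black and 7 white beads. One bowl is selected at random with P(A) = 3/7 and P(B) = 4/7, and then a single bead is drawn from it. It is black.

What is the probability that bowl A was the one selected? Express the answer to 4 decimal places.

0.5000

For each hypothesis, P(data | H) works out to: P(data | bowl A) = (5/9) = 5/9; P(data | bowl B) = (5/12) = 5/12.
Weighting by the prior gives 3/7 · 5/9 = 5/21, 4/7 · 5/12 = 5/21; summing to 10/21.
Hence P(bowl A | data) = (5/21) / (10/21) = 1/2.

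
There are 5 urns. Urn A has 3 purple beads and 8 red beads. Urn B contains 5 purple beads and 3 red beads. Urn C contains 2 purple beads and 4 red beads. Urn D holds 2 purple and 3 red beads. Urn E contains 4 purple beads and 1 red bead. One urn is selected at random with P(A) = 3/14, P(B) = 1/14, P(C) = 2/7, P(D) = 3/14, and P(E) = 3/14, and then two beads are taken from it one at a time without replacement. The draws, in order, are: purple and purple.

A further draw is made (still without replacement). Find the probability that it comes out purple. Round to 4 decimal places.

For each hypothesis, P(data | H) works out to: P(data | urn A) = (3/11)(2/10) = 0.054545; P(data | urn B) = (5/8)(4/7) = 0.35714; P(data | urn C) = (2/6)(1/5) = 0.066667; P(data | urn D) = (2/5)(1/4) = 0.1; P(data | urn E) = (4/5)(3/4) = 0.6.
Weighting by the prior gives 3/14 · 0.054545 = 0.011688, 1/14 · 0.35714 = 0.02551, 2/7 · 0.066667 = 0.019048, 3/14 · 0.1 = 0.021429, 3/14 · 0.6 = 0.12857; summing to 0.20625.
Normalising, the posterior is P(urn A | data) = 0.056672, P(urn B | data) = 0.12369, P(urn C | data) = 0.092354, P(urn D | data) = 0.1039, P(urn E | data) = 0.62339.
The predictive probability is P(purple next | data) = (1/9)(0.056672) + (1/2)(0.12369) + (0)(0.092354) + (0)(0.1039) + (2/3)(0.62339) = 0.48373.

0.4837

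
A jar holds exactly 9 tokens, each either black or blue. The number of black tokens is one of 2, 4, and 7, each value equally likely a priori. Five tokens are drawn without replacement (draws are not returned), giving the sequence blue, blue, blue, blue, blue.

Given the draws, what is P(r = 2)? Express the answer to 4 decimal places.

Compute the likelihood of the observed sequence for each case: P(data | r = 2) = (7/9)(6/8)(5/7)(4/6)(3/5) = 1/6; P(data | r = 4) = (5/9)(4/8)(3/7)(2/6)(1/5) = 1/126; P(data | r = 7) = (2/9)(1/8)(0/7) = 0.
The prior-weighted likelihoods are 1/3 · 1/6 = 1/18, 1/3 · 1/126 = 1/378, 1/3 · 0 = 0; these sum to 11/189.
Hence P(r = 2 | data) = (1/18) / (11/189) = 21/22.

0.9545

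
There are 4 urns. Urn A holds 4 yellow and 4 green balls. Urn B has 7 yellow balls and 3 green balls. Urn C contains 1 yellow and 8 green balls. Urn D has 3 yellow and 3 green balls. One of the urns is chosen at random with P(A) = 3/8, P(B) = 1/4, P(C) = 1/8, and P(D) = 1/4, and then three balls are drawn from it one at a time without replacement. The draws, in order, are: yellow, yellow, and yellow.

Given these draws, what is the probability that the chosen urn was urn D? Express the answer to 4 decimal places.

0.1114

Under each hypothesis, the probability of the observed sequence is: P(data | urn A) = (4/8)(3/7)(2/6) = 0.071429; P(data | urn B) = (7/10)(6/9)(5/8) = 0.29167; P(data | urn C) = (1/9)(0/8) = 0; P(data | urn D) = (3/6)(2/5)(1/4) = 0.05.
The prior-weighted likelihoods are 3/8 · 0.071429 = 0.026786, 1/4 · 0.29167 = 0.072917, 1/8 · 0 = 0, 1/4 · 0.05 = 0.0125; with total 0.1122.
Hence P(urn D | data) = (0.0125) / (0.1122) = 0.11141.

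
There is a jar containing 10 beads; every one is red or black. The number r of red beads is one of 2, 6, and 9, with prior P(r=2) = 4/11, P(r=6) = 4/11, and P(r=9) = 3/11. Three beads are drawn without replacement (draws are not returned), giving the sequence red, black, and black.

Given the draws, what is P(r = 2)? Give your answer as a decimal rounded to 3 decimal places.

Under each hypothesis, the probability of the observed sequence is: P(data | r = 2) = (2/10)(8/9)(7/8) = 7/45; P(data | r = 6) = (6/10)(4/9)(3/8) = 1/10; P(data | r = 9) = (9/10)(1/9)(0/8) = 0.
The prior-weighted likelihoods are 4/11 · 7/45 = 28/495, 4/11 · 1/10 = 2/55, 3/11 · 0 = 0; with total 46/495.
Therefore the posterior P(r = 2 | data) = (28/495) / (46/495) = 14/23.

0.609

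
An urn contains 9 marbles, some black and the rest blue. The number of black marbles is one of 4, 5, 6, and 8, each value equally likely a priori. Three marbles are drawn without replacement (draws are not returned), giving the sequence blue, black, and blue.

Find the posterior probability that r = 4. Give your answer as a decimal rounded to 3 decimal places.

0.455

The likelihood of the observed sequence under each hypothesis: P(data | r = 4) = (5/9)(4/8)(4/7) = 10/63; P(data | r = 5) = (4/9)(5/8)(3/7) = 5/42; P(data | r = 6) = (3/9)(6/8)(2/7) = 1/14; P(data | r = 8) = (1/9)(8/8)(0/7) = 0.
The prior-weighted likelihoods are 1/4 · 10/63 = 5/126, 1/4 · 5/42 = 5/168, 1/4 · 1/14 = 1/56, 1/4 · 0 = 0; these sum to 11/126.
Therefore the posterior P(r = 4 | data) = (5/126) / (11/126) = 5/11.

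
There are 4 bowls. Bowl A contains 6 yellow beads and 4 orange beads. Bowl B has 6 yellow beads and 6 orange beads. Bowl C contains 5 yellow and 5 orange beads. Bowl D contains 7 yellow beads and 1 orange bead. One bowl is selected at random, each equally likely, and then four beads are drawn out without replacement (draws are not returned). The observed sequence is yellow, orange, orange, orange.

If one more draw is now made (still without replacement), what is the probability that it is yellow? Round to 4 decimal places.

0.6817

For each hypothesis, P(data | H) works out to: P(data | bowl A) = (6/10)(4/9)(3/8)(2/7) = 0.028571; P(data | bowl B) = (6/12)(6/11)(5/10)(4/9) = 0.060606; P(data | bowl C) = (5/10)(5/9)(4/8)(3/7) = 0.059524; P(data | bowl D) = (7/8)(1/7)(0/6) = 0.
Multiplying each by its prior: 1/4 · 0.028571 = 0.0071429, 1/4 · 0.060606 = 0.015152, 1/4 · 0.059524 = 0.014881, 1/4 · 0 = 0; with total 0.037175.
Normalising, the posterior is P(bowl A | data) = 0.19214, P(bowl B | data) = 0.40757, P(bowl C | data) = 0.40029, P(bowl D | data) = 0.
Averaging over the posterior, P(yellow next | data) = (5/6)(0.19214) + (5/8)(0.40757) + (2/3)(0.40029) = 0.68171.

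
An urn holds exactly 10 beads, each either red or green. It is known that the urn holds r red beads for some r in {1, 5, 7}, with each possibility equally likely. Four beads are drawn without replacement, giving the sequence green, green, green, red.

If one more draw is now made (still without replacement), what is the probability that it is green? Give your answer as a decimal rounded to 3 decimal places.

0.714

Under each hypothesis, the probability of the observed sequence is: P(data | r = 1) = (9/10)(8/9)(7/8)(1/7) = 1/10; P(data | r = 5) = (5/10)(4/9)(3/8)(5/7) = 5/84; P(data | r = 7) = (3/10)(2/9)(1/8)(7/7) = 1/120.
Multiplying each by its prior: 1/3 · 1/10 = 1/30, 1/3 · 5/84 = 5/252, 1/3 · 1/120 = 1/360; with total 47/840.
The posterior is then P(r = 1 | data) = 28/47, P(r = 5 | data) = 50/141, P(r = 7 | data) = 7/141.
Averaging over the posterior, P(green next | data) = (1)(28/47) + (1/3)(50/141) + (0)(7/141) = 302/423.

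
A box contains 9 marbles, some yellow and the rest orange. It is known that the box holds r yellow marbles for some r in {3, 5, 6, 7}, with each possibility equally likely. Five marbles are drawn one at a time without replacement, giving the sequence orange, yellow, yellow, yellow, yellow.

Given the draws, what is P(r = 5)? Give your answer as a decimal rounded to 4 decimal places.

Compute the likelihood of the observed sequence for each case: P(data | r = 3) = (6/9)(3/8)(2/7)(1/6)(0/5) = 0; P(data | r = 5) = (4/9)(5/8)(4/7)(3/6)(2/5) = 2/63; P(data | r = 6) = (3/9)(6/8)(5/7)(4/6)(3/5) = 1/14; P(data | r = 7) = (2/9)(7/8)(6/7)(5/6)(4/5) = 1/9.
Multiplying each by its prior: 1/4 · 0 = 0, 1/4 · 2/63 = 1/126, 1/4 · 1/14 = 1/56, 1/4 · 1/9 = 1/36; these sum to 3/56.
So P(r = 5 | data) = (1/126) / (3/56) = 4/27.

0.1481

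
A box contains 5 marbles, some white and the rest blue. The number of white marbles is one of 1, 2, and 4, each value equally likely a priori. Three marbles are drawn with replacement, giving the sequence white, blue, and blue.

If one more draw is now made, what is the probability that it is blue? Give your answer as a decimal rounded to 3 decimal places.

0.642

Compute the likelihood of the observed sequence for each case: P(data | r = 1) = (1/5)(4/5)(4/5) = 16/125; P(data | r = 2) = (2/5)(3/5)(3/5) = 18/125; P(data | r = 4) = (4/5)(1/5)(1/5) = 4/125.
Weighting by the prior gives 1/3 · 16/125 = 16/375, 1/3 · 18/125 = 6/125, 1/3 · 4/125 = 4/375; summing to 38/375.
The posterior is then P(r = 1 | data) = 8/19, P(r = 2 | data) = 9/19, P(r = 4 | data) = 2/19.
So P(blue next | data) = Σ P(blue next | H) P(H | data) = (4/5)(8/19) + (3/5)(9/19) + (1/5)(2/19) = 61/95.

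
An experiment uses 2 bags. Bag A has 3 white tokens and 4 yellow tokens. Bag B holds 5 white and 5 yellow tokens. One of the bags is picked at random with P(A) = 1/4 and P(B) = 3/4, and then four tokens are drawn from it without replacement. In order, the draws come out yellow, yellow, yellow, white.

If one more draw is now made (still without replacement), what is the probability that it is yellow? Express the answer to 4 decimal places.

0.3333

Compute the likelihood of the observed sequence for each case: P(data | bag A) = (4/7)(3/6)(2/5)(3/4) = 3/35; P(data | bag B) = (5/10)(4/9)(3/8)(5/7) = 5/84.
Weighting by the prior gives 1/4 · 3/35 = 3/140, 3/4 · 5/84 = 5/112; summing to 37/560.
Normalising, the posterior is P(bag A | data) = 12/37, P(bag B | data) = 25/37.
The predictive probability is P(yellow next | data) = (1/3)(12/37) + (1/3)(25/37) = 1/3.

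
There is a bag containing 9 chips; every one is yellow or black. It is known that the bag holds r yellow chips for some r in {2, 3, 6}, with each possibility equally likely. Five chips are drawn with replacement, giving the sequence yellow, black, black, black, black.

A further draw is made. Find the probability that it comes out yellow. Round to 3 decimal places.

The likelihood of the observed sequence under each hypothesis: P(data | r = 2) = (2/9)(7/9)(7/9)(7/9)(7/9) = 0.081322; P(data | r = 3) = (3/9)(6/9)(6/9)(6/9)(6/9) = 0.065844; P(data | r = 6) = (6/9)(3/9)(3/9)(3/9)(3/9) = 0.0082305.
Weighting by the prior gives 1/3 · 0.081322 = 0.027107, 1/3 · 0.065844 = 0.021948, 1/3 · 0.0082305 = 0.0027435; with total 0.051799.
Normalising, the posterior is P(r = 2 | data) = 0.52332, P(r = 3 | data) = 0.42371, P(r = 6 | data) = 0.052964.
The predictive probability is P(yellow next | data) = (2/9)(0.52332) + (1/3)(0.42371) + (2/3)(0.052964) = 0.29284.

0.293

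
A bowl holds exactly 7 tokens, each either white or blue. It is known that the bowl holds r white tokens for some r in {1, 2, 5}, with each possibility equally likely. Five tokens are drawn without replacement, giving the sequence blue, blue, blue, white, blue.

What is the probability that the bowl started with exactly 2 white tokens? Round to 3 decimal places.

For each hypothesis, P(data | H) works out to: P(data | r = 1) = (6/7)(5/6)(4/5)(1/4)(3/3) = 1/7; P(data | r = 2) = (5/7)(4/6)(3/5)(2/4)(2/3) = 2/21; P(data | r = 5) = (2/7)(1/6)(0/5) = 0.
Weighting by the prior gives 1/3 · 1/7 = 1/21, 1/3 · 2/21 = 2/63, 1/3 · 0 = 0; summing to 5/63.
Hence P(r = 2 | data) = (2/63) / (5/63) = 2/5.

0.400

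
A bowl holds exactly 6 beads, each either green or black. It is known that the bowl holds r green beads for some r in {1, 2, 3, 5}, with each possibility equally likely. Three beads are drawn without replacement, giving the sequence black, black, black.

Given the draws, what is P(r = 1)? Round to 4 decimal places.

Compute the likelihood of the observed sequence for each case: P(data | r = 1) = (5/6)(4/5)(3/4) = 1/2; P(data | r = 2) = (4/6)(3/5)(2/4) = 1/5; P(data | r = 3) = (3/6)(2/5)(1/4) = 1/20; P(data | r = 5) = (1/6)(0/5) = 0.
The prior-weighted likelihoods are 1/4 · 1/2 = 1/8, 1/4 · 1/5 = 1/20, 1/4 · 1/20 = 1/80, 1/4 · 0 = 0; these sum to 3/16.
Therefore the posterior P(r = 1 | data) = (1/8) / (3/16) = 2/3.

0.6667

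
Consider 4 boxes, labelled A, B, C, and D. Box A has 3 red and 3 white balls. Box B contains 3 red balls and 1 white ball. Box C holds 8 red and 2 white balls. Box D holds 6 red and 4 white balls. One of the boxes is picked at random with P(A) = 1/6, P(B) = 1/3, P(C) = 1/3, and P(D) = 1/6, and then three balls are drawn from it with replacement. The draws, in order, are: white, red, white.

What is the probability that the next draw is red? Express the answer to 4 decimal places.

0.6379

The likelihood of the observed sequence under each hypothesis: P(data | box A) = (3/6)(3/6)(3/6) = 0.125; P(data | box B) = (1/4)(3/4)(1/4) = 0.046875; P(data | box C) = (2/10)(8/10)(2/10) = 0.032; P(data | box D) = (4/10)(6/10)(4/10) = 0.096.
Weighting by the prior gives 1/6 · 0.125 = 0.020833, 1/3 · 0.046875 = 0.015625, 1/3 · 0.032 = 0.010667, 1/6 · 0.096 = 0.016; these sum to 0.063125.
The posterior is then P(box A | data) = 0.33003, P(box B | data) = 0.24752, P(box C | data) = 0.16898, P(box D | data) = 0.25347.
The predictive probability is P(red next | data) = (1/2)(0.33003) + (3/4)(0.24752) + (4/5)(0.16898) + (3/5)(0.25347) = 0.63792.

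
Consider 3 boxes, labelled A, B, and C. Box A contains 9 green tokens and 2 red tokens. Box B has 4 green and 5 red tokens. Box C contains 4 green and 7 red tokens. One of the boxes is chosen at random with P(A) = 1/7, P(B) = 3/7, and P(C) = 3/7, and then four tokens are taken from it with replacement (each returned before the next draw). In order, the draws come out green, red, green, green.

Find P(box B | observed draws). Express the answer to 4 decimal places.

0.4333

Under each hypothesis, the probability of the observed sequence is: P(data | box A) = (9/11)(2/11)(9/11)(9/11) = 0.099583; P(data | box B) = (4/9)(5/9)(4/9)(4/9) = 0.048773; P(data | box C) = (4/11)(7/11)(4/11)(4/11) = 0.030599.
Weighting by the prior gives 1/7 · 0.099583 = 0.014226, 3/7 · 0.048773 = 0.020903, 3/7 · 0.030599 = 0.013114; these sum to 0.048243.
Hence P(box B | data) = (0.020903) / (0.048243) = 0.43328.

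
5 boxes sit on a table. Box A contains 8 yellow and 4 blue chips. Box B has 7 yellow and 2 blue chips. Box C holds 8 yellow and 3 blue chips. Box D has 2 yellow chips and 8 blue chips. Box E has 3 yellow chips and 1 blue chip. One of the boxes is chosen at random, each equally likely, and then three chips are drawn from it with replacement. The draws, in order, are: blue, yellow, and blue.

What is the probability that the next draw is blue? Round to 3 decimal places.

0.475

For each hypothesis, P(data | H) works out to: P(data | box A) = (4/12)(8/12)(4/12) = 0.074074; P(data | box B) = (2/9)(7/9)(2/9) = 0.038409; P(data | box C) = (3/11)(8/11)(3/11) = 0.054095; P(data | box D) = (8/10)(2/10)(8/10) = 0.128; P(data | box E) = (1/4)(3/4)(1/4) = 0.046875.
The prior-weighted likelihoods are 1/5 · 0.074074 = 0.014815, 1/5 · 0.038409 = 0.0076818, 1/5 · 0.054095 = 0.010819, 1/5 · 0.128 = 0.0256, 1/5 · 0.046875 = 0.009375; with total 0.068291.
Dividing through by the total gives posterior P(box A | data) = 0.21694, P(box B | data) = 0.11249, P(box C | data) = 0.15843, P(box D | data) = 0.37487, P(box E | data) = 0.13728.
The predictive probability is P(blue next | data) = (1/3)(0.21694) + (2/9)(0.11249) + (3/11)(0.15843) + (4/5)(0.37487) + (1/4)(0.13728) = 0.47473.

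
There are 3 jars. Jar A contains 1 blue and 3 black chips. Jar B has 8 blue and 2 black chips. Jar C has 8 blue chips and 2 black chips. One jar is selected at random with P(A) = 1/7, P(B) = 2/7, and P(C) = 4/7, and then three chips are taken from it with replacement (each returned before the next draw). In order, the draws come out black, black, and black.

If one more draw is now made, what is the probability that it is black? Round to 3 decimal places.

0.694

Compute the likelihood of the observed sequence for each case: P(data | jar A) = (3/4)(3/4)(3/4) = 0.42188; P(data | jar B) = (2/10)(2/10)(2/10) = 0.008; P(data | jar C) = (2/10)(2/10)(2/10) = 0.008.
Multiplying each by its prior: 1/7 · 0.42188 = 0.060268, 2/7 · 0.008 = 0.0022857, 4/7 · 0.008 = 0.0045714; summing to 0.067125.
Normalising, the posterior is P(jar A | data) = 0.89785, P(jar B | data) = 0.034052, P(jar C | data) = 0.068103.
The predictive probability is P(black next | data) = (3/4)(0.89785) + (1/5)(0.034052) + (1/5)(0.068103) = 0.69381.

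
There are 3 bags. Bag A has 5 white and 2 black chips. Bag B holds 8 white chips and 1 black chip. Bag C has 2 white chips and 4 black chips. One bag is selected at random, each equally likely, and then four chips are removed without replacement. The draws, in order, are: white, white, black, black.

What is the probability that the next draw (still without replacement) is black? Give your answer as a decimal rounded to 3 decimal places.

0.583

The likelihood of the observed sequence under each hypothesis: P(data | bag A) = (5/7)(4/6)(2/5)(1/4) = 1/21; P(data | bag B) = (8/9)(7/8)(1/7)(0/6) = 0; P(data | bag C) = (2/6)(1/5)(4/4)(3/3) = 1/15.
Multiplying each by its prior: 1/3 · 1/21 = 1/63, 1/3 · 0 = 0, 1/3 · 1/15 = 1/45; these sum to 4/105.
Normalising, the posterior is P(bag A | data) = 5/12, P(bag B | data) = 0, P(bag C | data) = 7/12.
The predictive probability is P(black next | data) = (0)(5/12) + (1)(7/12) = 7/12.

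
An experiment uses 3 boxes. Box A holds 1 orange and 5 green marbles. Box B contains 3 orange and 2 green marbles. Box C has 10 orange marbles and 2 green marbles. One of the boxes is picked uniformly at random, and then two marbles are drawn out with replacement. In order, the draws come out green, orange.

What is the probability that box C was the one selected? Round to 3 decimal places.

0.268

For each hypothesis, P(data | H) works out to: P(data | box A) = (5/6)(1/6) = 0.13889; P(data | box B) = (2/5)(3/5) = 0.24; P(data | box C) = (2/12)(10/12) = 0.13889.
Weighting by the prior gives 1/3 · 0.13889 = 0.046296, 1/3 · 0.24 = 0.08, 1/3 · 0.13889 = 0.046296; these sum to 0.17259.
Hence P(box C | data) = (0.046296) / (0.17259) = 0.26824.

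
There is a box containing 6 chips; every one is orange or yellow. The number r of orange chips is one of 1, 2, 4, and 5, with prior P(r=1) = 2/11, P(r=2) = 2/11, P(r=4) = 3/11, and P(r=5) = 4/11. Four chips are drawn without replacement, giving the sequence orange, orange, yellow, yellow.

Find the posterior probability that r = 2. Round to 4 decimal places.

The likelihood of the observed sequence under each hypothesis: P(data | r = 1) = (1/6)(0/5) = 0; P(data | r = 2) = (2/6)(1/5)(4/4)(3/3) = 1/15; P(data | r = 4) = (4/6)(3/5)(2/4)(1/3) = 1/15; P(data | r = 5) = (5/6)(4/5)(1/4)(0/3) = 0.
The prior-weighted likelihoods are 2/11 · 0 = 0, 2/11 · 1/15 = 2/165, 3/11 · 1/15 = 1/55, 4/11 · 0 = 0; with total 1/33.
Therefore the posterior P(r = 2 | data) = (2/165) / (1/33) = 2/5.

0.4000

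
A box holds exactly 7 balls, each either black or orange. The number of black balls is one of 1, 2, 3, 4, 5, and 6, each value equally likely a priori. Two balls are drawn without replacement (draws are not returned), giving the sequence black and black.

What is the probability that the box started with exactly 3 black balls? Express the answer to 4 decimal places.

0.0857

For each hypothesis, P(data | H) works out to: P(data | r = 1) = (1/7)(0/6) = 0; P(data | r = 2) = (2/7)(1/6) = 1/21; P(data | r = 3) = (3/7)(2/6) = 1/7; P(data | r = 4) = (4/7)(3/6) = 2/7; P(data | r = 5) = (5/7)(4/6) = 10/21; P(data | r = 6) = (6/7)(5/6) = 5/7.
The prior-weighted likelihoods are 1/6 · 0 = 0, 1/6 · 1/21 = 1/126, 1/6 · 1/7 = 1/42, 1/6 · 2/7 = 1/21, 1/6 · 10/21 = 5/63, 1/6 · 5/7 = 5/42; with total 5/18.
Hence P(r = 3 | data) = (1/42) / (5/18) = 3/35.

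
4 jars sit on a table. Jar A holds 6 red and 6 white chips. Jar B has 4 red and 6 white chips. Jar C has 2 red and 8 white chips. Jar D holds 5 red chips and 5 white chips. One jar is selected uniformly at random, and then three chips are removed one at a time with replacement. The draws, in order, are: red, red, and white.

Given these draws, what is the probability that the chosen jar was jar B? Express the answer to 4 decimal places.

0.2540

The likelihood of the observed sequence under each hypothesis: P(data | jar A) = (6/12)(6/12)(6/12) = 0.125; P(data | jar B) = (4/10)(4/10)(6/10) = 0.096; P(data | jar C) = (2/10)(2/10)(8/10) = 0.032; P(data | jar D) = (5/10)(5/10)(5/10) = 0.125.
The prior-weighted likelihoods are 1/4 · 0.125 = 0.03125, 1/4 · 0.096 = 0.024, 1/4 · 0.032 = 0.008, 1/4 · 0.125 = 0.03125; summing to 0.0945.
Therefore the posterior P(jar B | data) = (0.024) / (0.0945) = 0.25397.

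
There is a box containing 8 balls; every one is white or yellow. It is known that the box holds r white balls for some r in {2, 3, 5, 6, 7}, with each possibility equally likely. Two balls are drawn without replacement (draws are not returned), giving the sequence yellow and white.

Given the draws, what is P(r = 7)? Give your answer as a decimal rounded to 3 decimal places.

For each hypothesis, P(data | H) works out to: P(data | r = 2) = (6/8)(2/7) = 3/14; P(data | r = 3) = (5/8)(3/7) = 15/56; P(data | r = 5) = (3/8)(5/7) = 15/56; P(data | r = 6) = (2/8)(6/7) = 3/14; P(data | r = 7) = (1/8)(7/7) = 1/8.
Weighting by the prior gives 1/5 · 3/14 = 3/70, 1/5 · 15/56 = 3/56, 1/5 · 15/56 = 3/56, 1/5 · 3/14 = 3/70, 1/5 · 1/8 = 1/40; with total 61/280.
Hence P(r = 7 | data) = (1/40) / (61/280) = 7/61.

0.115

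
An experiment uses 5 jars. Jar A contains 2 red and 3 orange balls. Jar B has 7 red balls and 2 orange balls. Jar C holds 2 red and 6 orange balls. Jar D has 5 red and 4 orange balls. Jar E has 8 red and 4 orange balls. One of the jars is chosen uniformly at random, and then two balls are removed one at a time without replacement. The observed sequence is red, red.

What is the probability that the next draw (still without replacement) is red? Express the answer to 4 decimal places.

0.5561

The likelihood of the observed sequence under each hypothesis: P(data | jar A) = (2/5)(1/4) = 0.1; P(data | jar B) = (7/9)(6/8) = 0.58333; P(data | jar C) = (2/8)(1/7) = 0.035714; P(data | jar D) = (5/9)(4/8) = 0.27778; P(data | jar E) = (8/12)(7/11) = 0.42424.
The prior-weighted likelihoods are 1/5 · 0.1 = 0.02, 1/5 · 0.58333 = 0.11667, 1/5 · 0.035714 = 0.0071429, 1/5 · 0.27778 = 0.055556, 1/5 · 0.42424 = 0.084848; summing to 0.28421.
Normalising, the posterior is P(jar A | data) = 0.07037, P(jar B | data) = 0.41049, P(jar C | data) = 0.025132, P(jar D | data) = 0.19547, P(jar E | data) = 0.29854.
Averaging over the posterior, P(red next | data) = (0)(0.07037) + (5/7)(0.41049) + (0)(0.025132) + (3/7)(0.19547) + (3/5)(0.29854) = 0.5561.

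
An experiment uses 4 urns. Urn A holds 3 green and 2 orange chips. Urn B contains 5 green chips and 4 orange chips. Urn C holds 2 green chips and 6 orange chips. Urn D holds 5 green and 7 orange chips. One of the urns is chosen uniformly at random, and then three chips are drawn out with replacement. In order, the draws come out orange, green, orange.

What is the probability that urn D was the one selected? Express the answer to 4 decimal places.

For each hypothesis, P(data | H) works out to: P(data | urn A) = (2/5)(3/5)(2/5) = 0.096; P(data | urn B) = (4/9)(5/9)(4/9) = 0.10974; P(data | urn C) = (6/8)(2/8)(6/8) = 0.14062; P(data | urn D) = (7/12)(5/12)(7/12) = 0.14178.
Multiplying each by its prior: 1/4 · 0.096 = 0.024, 1/4 · 0.10974 = 0.027435, 1/4 · 0.14062 = 0.035156, 1/4 · 0.14178 = 0.035446; these sum to 0.12204.
So P(urn D | data) = (0.035446) / (0.12204) = 0.29045.

0.2905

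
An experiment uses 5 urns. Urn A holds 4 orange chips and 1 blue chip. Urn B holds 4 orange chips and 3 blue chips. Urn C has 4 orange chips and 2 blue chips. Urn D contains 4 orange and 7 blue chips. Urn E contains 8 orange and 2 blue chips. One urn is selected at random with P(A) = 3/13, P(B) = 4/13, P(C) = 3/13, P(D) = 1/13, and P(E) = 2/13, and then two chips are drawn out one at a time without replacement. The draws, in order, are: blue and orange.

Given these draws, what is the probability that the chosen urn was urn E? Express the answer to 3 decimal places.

0.113

Under each hypothesis, the probability of the observed sequence is: P(data | urn A) = (1/5)(4/4) = 0.2; P(data | urn B) = (3/7)(4/6) = 0.28571; P(data | urn C) = (2/6)(4/5) = 0.26667; P(data | urn D) = (7/11)(4/10) = 0.25455; P(data | urn E) = (2/10)(8/9) = 0.17778.
Multiplying each by its prior: 3/13 · 0.2 = 0.046154, 4/13 · 0.28571 = 0.087912, 3/13 · 0.26667 = 0.061538, 1/13 · 0.25455 = 0.01958, 2/13 · 0.17778 = 0.02735; with total 0.24254.
Hence P(urn E | data) = (0.02735) / (0.24254) = 0.11277.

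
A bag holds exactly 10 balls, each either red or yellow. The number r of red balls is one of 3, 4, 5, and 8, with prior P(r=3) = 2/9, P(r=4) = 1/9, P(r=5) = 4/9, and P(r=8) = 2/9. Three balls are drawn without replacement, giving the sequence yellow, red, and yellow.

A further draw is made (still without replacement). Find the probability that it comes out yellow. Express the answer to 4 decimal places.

0.5224

Under each hypothesis, the probability of the observed sequence is: P(data | r = 3) = (7/10)(3/9)(6/8) = 7/40; P(data | r = 4) = (6/10)(4/9)(5/8) = 1/6; P(data | r = 5) = (5/10)(5/9)(4/8) = 5/36; P(data | r = 8) = (2/10)(8/9)(1/8) = 1/45.
The prior-weighted likelihoods are 2/9 · 7/40 = 7/180, 1/9 · 1/6 = 1/54, 4/9 · 5/36 = 5/81, 2/9 · 1/45 = 2/405; with total 67/540.
The posterior is then P(r = 3 | data) = 21/67, P(r = 4 | data) = 10/67, P(r = 5 | data) = 100/201, P(r = 8 | data) = 8/201.
The predictive probability is P(yellow next | data) = (5/7)(21/67) + (4/7)(10/67) + (3/7)(100/201) + (0)(8/201) = 35/67.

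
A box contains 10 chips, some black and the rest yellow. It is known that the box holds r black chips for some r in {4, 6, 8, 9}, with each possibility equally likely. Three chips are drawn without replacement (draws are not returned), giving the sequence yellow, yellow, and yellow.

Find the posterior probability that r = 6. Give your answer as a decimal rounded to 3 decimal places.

0.167

Compute the likelihood of the observed sequence for each case: P(data | r = 4) = (6/10)(5/9)(4/8) = 1/6; P(data | r = 6) = (4/10)(3/9)(2/8) = 1/30; P(data | r = 8) = (2/10)(1/9)(0/8) = 0; P(data | r = 9) = (1/10)(0/9) = 0.
Multiplying each by its prior: 1/4 · 1/6 = 1/24, 1/4 · 1/30 = 1/120, 1/4 · 0 = 0, 1/4 · 0 = 0; with total 1/20.
Therefore the posterior P(r = 6 | data) = (1/120) / (1/20) = 1/6.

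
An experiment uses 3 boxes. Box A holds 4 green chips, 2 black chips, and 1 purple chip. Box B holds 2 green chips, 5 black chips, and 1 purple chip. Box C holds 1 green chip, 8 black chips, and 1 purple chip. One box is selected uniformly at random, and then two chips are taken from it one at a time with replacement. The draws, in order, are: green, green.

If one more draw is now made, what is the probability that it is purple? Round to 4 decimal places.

0.1390

For each hypothesis, P(data | H) works out to: P(data | box A) = (4/7)(4/7) = 0.32653; P(data | box B) = (2/8)(2/8) = 0.0625; P(data | box C) = (1/10)(1/10) = 0.01.
Weighting by the prior gives 1/3 · 0.32653 = 0.10884, 1/3 · 0.0625 = 0.020833, 1/3 · 0.01 = 0.0033333; these sum to 0.13301.
Dividing through by the total gives posterior P(box A | data) = 0.81831, P(box B | data) = 0.15663, P(box C | data) = 0.025061.
So P(purple next | data) = Σ P(purple next | H) P(H | data) = (1/7)(0.81831) + (1/8)(0.15663) + (1/10)(0.025061) = 0.13899.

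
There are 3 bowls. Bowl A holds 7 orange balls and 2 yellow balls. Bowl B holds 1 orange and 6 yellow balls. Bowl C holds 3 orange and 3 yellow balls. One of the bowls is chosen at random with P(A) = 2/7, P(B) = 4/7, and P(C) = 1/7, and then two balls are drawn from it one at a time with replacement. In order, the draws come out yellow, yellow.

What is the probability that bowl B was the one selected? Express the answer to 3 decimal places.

Compute the likelihood of the observed sequence for each case: P(data | bowl A) = (2/9)(2/9) = 0.049383; P(data | bowl B) = (6/7)(6/7) = 0.73469; P(data | bowl C) = (3/6)(3/6) = 0.25.
Weighting by the prior gives 2/7 · 0.049383 = 0.014109, 4/7 · 0.73469 = 0.41983, 1/7 · 0.25 = 0.035714; summing to 0.46965.
By Bayes' rule, P(bowl B | data) = (0.41983) / (0.46965) = 0.89391.

0.894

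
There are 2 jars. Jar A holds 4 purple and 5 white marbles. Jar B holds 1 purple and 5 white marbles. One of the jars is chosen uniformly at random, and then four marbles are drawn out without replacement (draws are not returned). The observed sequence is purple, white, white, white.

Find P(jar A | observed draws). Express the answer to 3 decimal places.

0.323

Under each hypothesis, the probability of the observed sequence is: P(data | jar A) = (4/9)(5/8)(4/7)(3/6) = 5/63; P(data | jar B) = (1/6)(5/5)(4/4)(3/3) = 1/6.
Multiplying each by its prior: 1/2 · 5/63 = 5/126, 1/2 · 1/6 = 1/12; with total 31/252.
So P(jar A | data) = (5/126) / (31/252) = 10/31.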